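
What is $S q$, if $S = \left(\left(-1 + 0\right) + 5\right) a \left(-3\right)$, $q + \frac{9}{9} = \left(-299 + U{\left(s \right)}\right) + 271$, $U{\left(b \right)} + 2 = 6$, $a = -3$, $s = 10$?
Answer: $-900$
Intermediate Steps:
$U{\left(b \right)} = 4$ ($U{\left(b \right)} = -2 + 6 = 4$)
$q = -25$ ($q = -1 + \left(\left(-299 + 4\right) + 271\right) = -1 + \left(-295 + 271\right) = -1 - 24 = -25$)
$S = 36$ ($S = \left(\left(-1 + 0\right) + 5\right) \left(-3\right) \left(-3\right) = \left(-1 + 5\right) \left(-3\right) \left(-3\right) = 4 \left(-3\right) \left(-3\right) = \left(-12\right) \left(-3\right) = 36$)
$S q = 36 \left(-25\right) = -900$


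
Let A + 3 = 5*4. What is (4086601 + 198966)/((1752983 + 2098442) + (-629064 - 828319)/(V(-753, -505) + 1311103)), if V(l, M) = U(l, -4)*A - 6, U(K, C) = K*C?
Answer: 5838232209667/5246798671542 ≈ 1.1127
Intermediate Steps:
U(K, C) = C*K
A = 17 (A = -3 + 5*4 = -3 + 20 = 17)
V(l, M) = -6 - 68*l (V(l, M) = -4*l*17 - 6 = -68*l - 6 = -6 - 68*l)
(4086601 + 198966)/((1752983 + 2098442) + (-629064 - 828319)/(V(-753, -505) + 1311103)) = (4086601 + 198966)/((1752983 + 2098442) + (-629064 - 828319)/((-6 - 68*(-753)) + 1311103)) = 4285567/(3851425 - 1457383/((-6 + 51204) + 1311103)) = 4285567/(3851425 - 1457383/(51198 + 1311103)) = 4285567/(3851425 - 1457383/1362301) = 4285567/(5246798671542/1362301) = 4285567*(1362301/5246798671542) = 5838232209667/5246798671542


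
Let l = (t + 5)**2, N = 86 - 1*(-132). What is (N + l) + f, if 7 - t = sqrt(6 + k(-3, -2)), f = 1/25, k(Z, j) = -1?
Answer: 9176/25 - 24*sqrt(5) ≈ 313.37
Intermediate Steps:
f = 1/25 ≈ 0.040000
t = 7 - sqrt(5) (t = 7 - sqrt(6 - 1) = 7 - sqrt(5) ≈ 4.7639)
N = 218 (N = 86 + 132 = 218)
l = (12 - sqrt(5))**2 (l = ((7 - sqrt(5)) + 5)**2 = (12 - sqrt(5))**2 ≈ 95.334)
(N + l) + f = (218 + (12 - sqrt(5))**2) + 1/25 = 5451/25 + (12 - sqrt(5))**2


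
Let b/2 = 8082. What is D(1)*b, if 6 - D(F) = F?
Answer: 80820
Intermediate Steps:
b = 16164 (b = 2*8082 = 16164)
D(F) = 6 - F
D(1)*b = (6 - 1*1)*16164 = (6 - 1)*16164 = 5*16164 = 80820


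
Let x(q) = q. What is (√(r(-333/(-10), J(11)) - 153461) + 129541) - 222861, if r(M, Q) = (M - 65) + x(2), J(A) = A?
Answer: -93320 + I*√15349070/10 ≈ -93320.0 + 391.78*I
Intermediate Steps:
r(M, Q) = -63 + M (r(M, Q) = (M - 65) + 2 = (-65 + M) + 2 = -63 + M)
(√(r(-333/(-10), J(11)) - 153461) + 129541) - 222861 = (√((-63 - 333/(-10)) - 153461) + 129541) - 222861 = (√((-63 - 333*(-⅒)) - 153461) + 129541) - 222861 = (√((-63 + 333/10) - 153461) + 129541) - 222861 = (√(-297/10 - 153461) + 129541) - 222861 = (√(-1534907/10) + 129541) - 222861 = (I*√15349070/10 + 129541) - 222861 = (129541 + I*√15349070/10) - 222861 = -93320 + I*√15349070/10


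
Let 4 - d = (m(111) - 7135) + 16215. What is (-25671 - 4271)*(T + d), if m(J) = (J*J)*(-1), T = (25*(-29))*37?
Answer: 706032360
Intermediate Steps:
T = -26825 (T = -725*37 = -26825)
m(J) = -J² (m(J) = J²*(-1) = -J²)
d = 3245 (d = 4 - ((-1*111² - 7135) + 16215) = 4 - ((-1*12321 - 7135) + 16215) = 4 - ((-12321 - 7135) + 16215) = 4 - (-19456 + 16215) = 4 - 1*(-3241) = 4 + 3241 = 3245)
(-25671 - 4271)*(T + d) = (-25671 - 4271)*(-26825 + 3245) = -29942*(-23580) = 706032360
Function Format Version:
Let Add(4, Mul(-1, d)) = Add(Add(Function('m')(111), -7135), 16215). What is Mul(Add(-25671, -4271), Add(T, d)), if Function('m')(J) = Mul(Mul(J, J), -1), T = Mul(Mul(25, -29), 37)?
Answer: 706032360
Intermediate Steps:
T = -26825 (T = Mul(-725, 37) = -26825)
Function('m')(J) = Mul(-1, Pow(J, 2)) (Function('m')(J) = Mul(Pow(J, 2), -1) = Mul(-1, Pow(J, 2)))
d = 3245 (d = Add(4, Mul(-1, Add(Add(Mul(-1, Pow(111, 2)), -7135), 16215))) = Add(4, Mul(-1, Add(Add(Mul(-1, 12321), -7135), 16215))) = Add(4, Mul(-1, Add(Add(-12321, -7135), 16215))) = Add(4, Mul(-1, Add(-19456, 16215))) = Add(4, Mul(-1, -3241)) = Add(4, 3241) = 3245)
Mul(Add(-25671, -4271), Add(T, d)) = Mul(Add(-25671, -4271), Add(-26825, 3245)) = Mul(-29942, -23580) = 706032360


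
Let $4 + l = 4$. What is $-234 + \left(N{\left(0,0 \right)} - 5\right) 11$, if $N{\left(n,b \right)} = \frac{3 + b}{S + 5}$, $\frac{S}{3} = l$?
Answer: $- \frac{1412}{5} \approx -282.4$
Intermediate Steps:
$l = 0$ ($l = -4 + 4 = 0$)
$S = 0$ ($S = 3 \cdot 0 = 0$)
$N{\left(n,b \right)} = \frac{3}{5} + \frac{b}{5}$ ($N{\left(n,b \right)} = \frac{3 + b}{0 + 5} = \frac{3 + b}{5} = \left(3 + b\right) \frac{1}{5} = \frac{3}{5} + \frac{b}{5}$)
$-234 + \left(N{\left(0,0 \right)} - 5\right) 11 = -234 + \left(\left(\frac{3}{5} + \frac{1}{5} \cdot 0\right) - 5\right) 11 = -234 + \left(\left(\frac{3}{5} + 0\right) - 5\right) 11 = -234 + \left(\frac{3}{5} - 5\right) 11 = -234 - \frac{242}{5} = - \frac{1412}{5}$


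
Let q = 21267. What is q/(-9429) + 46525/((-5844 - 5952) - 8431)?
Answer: -289617278/63573461 ≈ -4.5556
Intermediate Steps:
q/(-9429) + 46525/((-5844 - 5952) - 8431) = 21267/(-9429) + 46525/((-5844 - 5952) - 8431) = 21267*(-1/9429) + 46525/(-11796 - 8431) = -7089/3143 + 46525/(-20227) = -7089/3143 + 46525*(-1/20227) = -7089/3143 - 46525/20227 = -289617278/63573461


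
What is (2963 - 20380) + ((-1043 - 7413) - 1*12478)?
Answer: -38351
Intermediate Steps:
(2963 - 20380) + ((-1043 - 7413) - 1*12478) = -17417 + (-8456 - 12478) = -17417 - 20934 = -38351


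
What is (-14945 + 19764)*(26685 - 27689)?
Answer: -4838276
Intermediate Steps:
(-14945 + 19764)*(26685 - 27689) = 4819*(-1004) = -4838276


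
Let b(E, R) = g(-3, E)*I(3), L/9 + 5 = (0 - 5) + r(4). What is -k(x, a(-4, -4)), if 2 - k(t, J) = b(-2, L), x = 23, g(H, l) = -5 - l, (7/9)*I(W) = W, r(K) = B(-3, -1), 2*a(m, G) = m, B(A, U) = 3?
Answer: -95/7 ≈ -13.571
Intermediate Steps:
a(m, G) = m/2
r(K) = 3
I(W) = 9*W/7
L = -63 (L = -45 + 9*((0 - 5) + 3) = -45 + 9*(-5 + 3) = -45 + 9*(-2) = -45 - 18 = -63)
b(E, R) = -135/7 - 27*E/7 (b(E, R) = (-5 - E)*((9/7)*3) = (-5 - E)*(27/7) = -135/7 - 27*E/7)
k(t, J) = 95/7 (k(t, J) = 2 - (-135/7 - 27/7*(-2)) = 2 - (-135/7 + 54/7) = 2 - 1*(-81/7) = 2 + 81/7 = 95/7)
-k(x, a(-4, -4)) = -1*95/7 = -95/7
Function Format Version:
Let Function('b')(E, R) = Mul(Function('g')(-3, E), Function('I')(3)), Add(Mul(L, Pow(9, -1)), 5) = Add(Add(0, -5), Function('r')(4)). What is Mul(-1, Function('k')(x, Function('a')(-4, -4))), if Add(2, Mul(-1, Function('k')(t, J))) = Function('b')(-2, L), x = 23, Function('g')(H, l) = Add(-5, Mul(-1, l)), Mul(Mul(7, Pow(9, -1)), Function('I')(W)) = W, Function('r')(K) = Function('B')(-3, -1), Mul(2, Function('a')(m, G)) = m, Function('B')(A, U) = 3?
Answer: Rational(-95, 7) ≈ -13.571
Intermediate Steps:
Function('a')(m, G) = Mul(Rational(1, 2), m)
Function('r')(K) = 3
Function('I')(W) = Mul(Rational(9, 7), W)
L = -63 (L = Add(-45, Mul(9, Add(Add(0, -5), 3))) = Add(-45, Mul(9, Add(-5, 3))) = Add(-45, Mul(9, -2)) = Add(-45, -18) = -63)
Function('b')(E, R) = Add(Rational(-135, 7), Mul(Rational(-27, 7), E)) (Function('b')(E, R) = Mul(Add(-5, Mul(-1, E)), Mul(Rational(9, 7), 3)) = Mul(Add(-5, Mul(-1, E)), Rational(27, 7)) = Add(Rational(-135, 7), Mul(Rational(-27, 7), E)))
Function('k')(t, J) = Rational(95, 7) (Function('k')(t, J) = Add(2, Mul(-1, Add(Rational(-135, 7), Mul(Rational(-27, 7), -2)))) = Add(2, Mul(-1, Add(Rational(-135, 7), Rational(54, 7)))) = Add(2, Mul(-1, Rational(-81, 7))) = Add(2, Rational(81, 7)) = Rational(95, 7))
Mul(-1, Function('k')(x, Function('a')(-4, -4))) = Mul(-1, Rational(95, 7)) = Rational(-95, 7)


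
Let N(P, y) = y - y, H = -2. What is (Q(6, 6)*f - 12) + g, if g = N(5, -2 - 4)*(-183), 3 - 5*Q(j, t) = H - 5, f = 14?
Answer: 16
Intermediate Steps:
Q(j, t) = 2 (Q(j, t) = 3/5 - (-2 - 5)/5 = 3/5 - 1/5*(-7) = 3/5 + 7/5 = 2)
N(P, y) = 0
g = 0 (g = 0*(-183) = 0)
(Q(6, 6)*f - 12) + g = (2*14 - 12) + 0 = (28 - 12) + 0 = 16 + 0 = 16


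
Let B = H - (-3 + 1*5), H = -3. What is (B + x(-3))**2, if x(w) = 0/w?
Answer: 25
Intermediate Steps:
x(w) = 0
B = -5 (B = -3 - (-3 + 1*5) = -3 - (-3 + 5) = -3 - 1*2 = -3 - 2 = -5)
(B + x(-3))**2 = (-5 + 0)**2 = (-5)**2 = 25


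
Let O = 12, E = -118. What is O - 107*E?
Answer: 12638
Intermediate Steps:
O - 107*E = 12 - 107*(-118) = 12 + 12626 = 12638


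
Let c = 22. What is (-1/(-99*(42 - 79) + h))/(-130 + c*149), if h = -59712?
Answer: 1/176442252 ≈ 5.6676e-9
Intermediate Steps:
(-1/(-99*(42 - 79) + h))/(-130 + c*149) = (-1/(-99*(42 - 79) - 59712))/(-130 + 22*149) = (-1/(-99*(-37) - 59712))/(-130 + 3278) = -1/(3663 - 59712)/3148 = -1/(-56049)*(1/3148) = -1*(-1/56049)*(1/3148) = (1/56049)*(1/3148) = 1/176442252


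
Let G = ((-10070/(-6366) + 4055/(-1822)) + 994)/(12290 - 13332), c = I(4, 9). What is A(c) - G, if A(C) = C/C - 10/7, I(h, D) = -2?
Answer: 22197267367/42301013244 ≈ 0.52475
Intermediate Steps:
c = -2
A(C) = -3/7 (A(C) = 1 - 10*⅐ = 1 - 10/7 = -3/7)
G = -5760896149/6043001892 (G = ((-10070*(-1/6366) + 4055*(-1/1822)) + 994)/(-1042) = ((5035/3183 - 4055/1822) + 994)*(-1/1042) = (-3733295/5799426 + 994)*(-1/1042) = (5760896149/5799426)*(-1/1042) = -5760896149/6043001892 ≈ -0.95332)
A(c) - G = -3/7 - 1*(-5760896149/6043001892) = -3/7 + 5760896149/6043001892 = 22197267367/42301013244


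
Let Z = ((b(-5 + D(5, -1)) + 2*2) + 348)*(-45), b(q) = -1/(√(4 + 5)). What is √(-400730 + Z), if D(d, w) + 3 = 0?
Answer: I*√416555 ≈ 645.41*I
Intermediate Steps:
D(d, w) = -3 (D(d, w) = -3 + 0 = -3)
b(q) = -⅓ (b(q) = -1/(√9) = -1/3 = -1*⅓ = -⅓)
Z = -15825 (Z = ((-⅓ + 2*2) + 348)*(-45) = ((-⅓ + 4) + 348)*(-45) = (11/3 + 348)*(-45) = (1055/3)*(-45) = -15825)
√(-400730 + Z) = √(-400730 - 15825) = √(-416555) = I*√416555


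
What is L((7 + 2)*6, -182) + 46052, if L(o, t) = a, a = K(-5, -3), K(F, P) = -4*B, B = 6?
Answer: 46028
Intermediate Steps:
K(F, P) = -24 (K(F, P) = -4*6 = -24)
a = -24
L(o, t) = -24
L((7 + 2)*6, -182) + 46052 = -24 + 46052 = 46028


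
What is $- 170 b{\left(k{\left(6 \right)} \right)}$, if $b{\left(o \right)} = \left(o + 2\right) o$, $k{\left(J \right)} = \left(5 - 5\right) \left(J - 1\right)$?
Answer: $0$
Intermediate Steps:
$k{\left(J \right)} = 0$ ($k{\left(J \right)} = 0 \left(-1 + J\right) = 0$)
$b{\left(o \right)} = o \left(2 + o\right)$ ($b{\left(o \right)} = \left(2 + o\right) o = o \left(2 + o\right)$)
$- 170 b{\left(k{\left(6 \right)} \right)} = - 170 \cdot 0 \left(2 + 0\right) = - 170 \cdot 0 \cdot 2 = \left(-170\right) 0 = 0$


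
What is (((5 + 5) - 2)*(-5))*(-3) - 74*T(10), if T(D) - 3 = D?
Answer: -842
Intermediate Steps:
T(D) = 3 + D
(((5 + 5) - 2)*(-5))*(-3) - 74*T(10) = (((5 + 5) - 2)*(-5))*(-3) - 74*(3 + 10) = ((10 - 2)*(-5))*(-3) - 74*13 = (8*(-5))*(-3) - 962 = -40*(-3) - 962 = 120 - 962 = -842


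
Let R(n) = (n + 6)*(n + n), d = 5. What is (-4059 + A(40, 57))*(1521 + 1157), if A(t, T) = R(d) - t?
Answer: -10682542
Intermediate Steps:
R(n) = 2*n*(6 + n) (R(n) = (6 + n)*(2*n) = 2*n*(6 + n))
A(t, T) = 110 - t (A(t, T) = 2*5*(6 + 5) - t = 2*5*11 - t = 110 - t)
(-4059 + A(40, 57))*(1521 + 1157) = (-4059 + (110 - 1*40))*(1521 + 1157) = (-4059 + (110 - 40))*2678 = (-4059 + 70)*2678 = -3989*2678 = -10682542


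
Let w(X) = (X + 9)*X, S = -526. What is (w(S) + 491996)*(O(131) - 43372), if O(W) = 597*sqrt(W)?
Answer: -33133518936 + 456070986*sqrt(131) ≈ -2.7914e+10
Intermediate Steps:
w(X) = X*(9 + X) (w(X) = (9 + X)*X = X*(9 + X))
(w(S) + 491996)*(O(131) - 43372) = (-526*(9 - 526) + 491996)*(597*sqrt(131) - 43372) = (-526*(-517) + 491996)*(-43372 + 597*sqrt(131)) = (271942 + 491996)*(-43372 + 597*sqrt(131)) = 763938*(-43372 + 597*sqrt(131)) = -33133518936 + 456070986*sqrt(131)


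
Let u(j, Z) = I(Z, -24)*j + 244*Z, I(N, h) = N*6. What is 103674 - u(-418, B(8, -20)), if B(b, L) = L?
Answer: 58394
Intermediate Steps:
I(N, h) = 6*N
u(j, Z) = 244*Z + 6*Z*j (u(j, Z) = (6*Z)*j + 244*Z = 6*Z*j + 244*Z = 244*Z + 6*Z*j)
103674 - u(-418, B(8, -20)) = 103674 - 2*(-20)*(122 + 3*(-418)) = 103674 - 2*(-20)*(122 - 1254) = 103674 - 2*(-20)*(-1132) = 103674 - 1*45280 = 103674 - 45280 = 58394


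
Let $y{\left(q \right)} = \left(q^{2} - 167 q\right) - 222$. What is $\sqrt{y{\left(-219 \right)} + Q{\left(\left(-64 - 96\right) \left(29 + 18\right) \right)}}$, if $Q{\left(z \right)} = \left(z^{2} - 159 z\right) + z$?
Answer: $2 \sqrt{14455718} \approx 7604.1$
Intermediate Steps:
$Q{\left(z \right)} = z^{2} - 158 z$
$y{\left(q \right)} = -222 + q^{2} - 167 q$
$\sqrt{y{\left(-219 \right)} + Q{\left(\left(-64 - 96\right) \left(29 + 18\right) \right)}} = \sqrt{\left(-222 + \left(-219\right)^{2} - -36573\right) + \left(-64 - 96\right) \left(29 + 18\right) \left(-158 + \left(-64 - 96\right) \left(29 + 18\right)\right)} = \sqrt{\left(-222 + 47961 + 36573\right) + \left(-160\right) 47 \left(-158 - 7520\right)} = \sqrt{84312 - 7520 \left(-158 - 7520\right)} = \sqrt{84312 - -57738560} = \sqrt{84312 + 57738560} = \sqrt{57822872} = 2 \sqrt{14455718}$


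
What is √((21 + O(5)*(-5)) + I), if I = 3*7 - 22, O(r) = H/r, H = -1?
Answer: √21 ≈ 4.5826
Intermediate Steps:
O(r) = -1/r
I = -1 (I = 21 - 22 = -1)
√((21 + O(5)*(-5)) + I) = √((21 - 1/5*(-5)) - 1) = √((21 - 1*⅕*(-5)) - 1) = √((21 - ⅕*(-5)) - 1) = √((21 + 1) - 1) = √(22 - 1) = √21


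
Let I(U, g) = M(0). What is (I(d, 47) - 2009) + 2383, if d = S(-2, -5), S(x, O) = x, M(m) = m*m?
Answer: 374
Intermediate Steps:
M(m) = m²
d = -2
I(U, g) = 0 (I(U, g) = 0² = 0)
(I(d, 47) - 2009) + 2383 = (0 - 2009) + 2383 = -2009 + 2383 = 374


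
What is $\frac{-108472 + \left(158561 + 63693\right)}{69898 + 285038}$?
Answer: $\frac{56891}{177468} \approx 0.32057$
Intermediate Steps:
$\frac{-108472 + \left(158561 + 63693\right)}{69898 + 285038} = \frac{-108472 + 222254}{354936} = 113782 \cdot \frac{1}{354936} = \frac{56891}{177468}$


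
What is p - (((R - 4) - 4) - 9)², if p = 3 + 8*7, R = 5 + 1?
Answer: -62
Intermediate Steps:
R = 6
p = 59 (p = 3 + 56 = 59)
p - (((R - 4) - 4) - 9)² = 59 - (((6 - 4) - 4) - 9)² = 59 - ((2 - 4) - 9)² = 59 - (-2 - 9)² = 59 - 1*(-11)² = 59 - 1*121 = 59 - 121 = -62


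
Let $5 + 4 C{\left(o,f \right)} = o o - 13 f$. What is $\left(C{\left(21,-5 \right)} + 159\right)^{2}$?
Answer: $\frac{1292769}{16} \approx 80798.0$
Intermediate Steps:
$C{\left(o,f \right)} = - \frac{5}{4} - \frac{13 f}{4} + \frac{o^{2}}{4}$ ($C{\left(o,f \right)} = - \frac{5}{4} + \frac{o o - 13 f}{4} = - \frac{5}{4} + \frac{o^{2} - 13 f}{4} = - \frac{5}{4} - \left(- \frac{o^{2}}{4} + \frac{13 f}{4}\right) = - \frac{5}{4} - \frac{13 f}{4} + \frac{o^{2}}{4}$)
$\left(C{\left(21,-5 \right)} + 159\right)^{2} = \left(\left(- \frac{5}{4} - - \frac{65}{4} + \frac{21^{2}}{4}\right) + 159\right)^{2} = \left(\left(- \frac{5}{4} + \frac{65}{4} + \frac{1}{4} \cdot 441\right) + 159\right)^{2} = \left(\left(- \frac{5}{4} + \frac{65}{4} + \frac{441}{4}\right) + 159\right)^{2} = \left(\frac{501}{4} + 159\right)^{2} = \left(\frac{1137}{4}\right)^{2} = \frac{1292769}{16}$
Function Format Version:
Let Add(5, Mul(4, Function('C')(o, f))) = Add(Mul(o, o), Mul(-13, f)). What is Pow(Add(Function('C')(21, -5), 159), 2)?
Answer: Rational(1292769, 16) ≈ 80798.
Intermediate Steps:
Function('C')(o, f) = Add(Rational(-5, 4), Mul(Rational(-13, 4), f), Mul(Rational(1, 4), Pow(o, 2))) (Function('C')(o, f) = Add(Rational(-5, 4), Mul(Rational(1, 4), Add(Mul(o, o), Mul(-13, f)))) = Add(Rational(-5, 4), Mul(Rational(1, 4), Add(Pow(o, 2), Mul(-13, f)))) = Add(Rational(-5, 4), Add(Mul(Rational(-13, 4), f), Mul(Rational(1, 4), Pow(o, 2)))) = Add(Rational(-5, 4), Mul(Rational(-13, 4), f), Mul(Rational(1, 4), Pow(o, 2))))
Pow(Add(Function('C')(21, -5), 159), 2) = Pow(Add(Add(Rational(-5, 4), Mul(Rational(-13, 4), -5), Mul(Rational(1, 4), Pow(21, 2))), 159), 2) = Pow(Add(Add(Rational(-5, 4), Rational(65, 4), Mul(Rational(1, 4), 441)), 159), 2) = Pow(Add(Add(Rational(-5, 4), Rational(65, 4), Rational(441, 4)), 159), 2) = Pow(Add(Rational(501, 4), 159), 2) = Pow(Rational(1137, 4), 2) = Rational(1292769, 16)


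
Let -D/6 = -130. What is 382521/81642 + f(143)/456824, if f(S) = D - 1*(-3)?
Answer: 29134783165/6216004168 ≈ 4.6871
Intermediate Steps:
D = 780 (D = -6*(-130) = 780)
f(S) = 783 (f(S) = 780 - 1*(-3) = 780 + 3 = 783)
382521/81642 + f(143)/456824 = 382521/81642 + 783/456824 = 382521*(1/81642) + 783*(1/456824) = 127507/27214 + 783/456824 = 29134783165/6216004168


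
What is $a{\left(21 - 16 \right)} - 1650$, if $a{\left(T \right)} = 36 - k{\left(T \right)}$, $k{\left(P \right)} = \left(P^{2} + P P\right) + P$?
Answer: $-1669$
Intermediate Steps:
$k{\left(P \right)} = P + 2 P^{2}$ ($k{\left(P \right)} = \left(P^{2} + P^{2}\right) + P = 2 P^{2} + P = P + 2 P^{2}$)
$a{\left(T \right)} = 36 - T \left(1 + 2 T\right)$
$a{\left(21 - 16 \right)} - 1650 = \left(36 - \left(21 - 16\right) \left(1 + 2 \left(21 - 16\right)\right)\right) - 1650 = \left(36 - 5 \left(1 + 2 \cdot 5\right)\right) - 1650 = \left(36 - 5 \left(1 + 10\right)\right) - 1650 = \left(36 - 5 \cdot 11\right) - 1650 = \left(36 - 55\right) - 1650 = -19 - 1650 = -1669$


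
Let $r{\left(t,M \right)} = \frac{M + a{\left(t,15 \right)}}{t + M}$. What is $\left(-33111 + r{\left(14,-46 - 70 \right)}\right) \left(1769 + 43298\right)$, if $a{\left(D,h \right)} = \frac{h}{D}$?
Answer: $- \frac{125341663249}{84} \approx -1.4922 \cdot 10^{9}$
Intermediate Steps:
$r{\left(t,M \right)} = \frac{M + \frac{15}{t}}{M + t}$ ($r{\left(t,M \right)} = \frac{M + \frac{15}{t}}{t + M} = \frac{M + \frac{15}{t}}{M + t}$)
$\left(-33111 + r{\left(14,-46 - 70 \right)}\right) \left(1769 + 43298\right) = \left(-33111 + \frac{15 + \left(-46 - 70\right) 14}{14 \left(\left(-46 - 70\right) + 14\right)}\right) \left(1769 + 43298\right) = \left(-33111 + \frac{15 - 1624}{14 \left(-116 + 14\right)}\right) 45067 = \left(-33111 + \frac{15 - 1624}{14 \left(-102\right)}\right) 45067 = \left(-33111 + \frac{1}{14} \left(- \frac{1}{102}\right) \left(-1609\right)\right) 45067 = \left(-33111 + \frac{1609}{1428}\right) 45067 = \left(- \frac{47280899}{1428}\right) 45067 = - \frac{125341663249}{84}$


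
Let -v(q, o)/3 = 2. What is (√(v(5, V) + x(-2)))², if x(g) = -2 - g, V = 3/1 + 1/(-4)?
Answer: -6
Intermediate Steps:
V = 11/4 (V = 3*1 + 1*(-¼) = 3 - ¼ = 11/4 ≈ 2.7500)
v(q, o) = -6 (v(q, o) = -3*2 = -6)
(√(v(5, V) + x(-2)))² = (√(-6 + (-2 - 1*(-2))))² = (√(-6 + (-2 + 2)))² = (√(-6 + 0))² = (√(-6))² = (I*√6)² = -6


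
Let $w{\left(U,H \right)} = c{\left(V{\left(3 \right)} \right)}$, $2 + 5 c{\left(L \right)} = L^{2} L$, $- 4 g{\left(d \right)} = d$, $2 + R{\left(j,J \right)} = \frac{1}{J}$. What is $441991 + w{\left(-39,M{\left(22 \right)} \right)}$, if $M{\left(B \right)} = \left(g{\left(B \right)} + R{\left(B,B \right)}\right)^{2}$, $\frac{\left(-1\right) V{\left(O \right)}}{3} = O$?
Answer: $\frac{2209224}{5} \approx 4.4185 \cdot 10^{5}$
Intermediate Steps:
$R{\left(j,J \right)} = -2 + \frac{1}{J}$
$g{\left(d \right)} = - \frac{d}{4}$
$V{\left(O \right)} = - 3 O$
$c{\left(L \right)} = - \frac{2}{5} + \frac{L^{3}}{5}$ ($c{\left(L \right)} = - \frac{2}{5} + \frac{L^{2} L}{5} = - \frac{2}{5} + \frac{L^{3}}{5}$)
$M{\left(B \right)} = \left(-2 + \frac{1}{B} - \frac{B}{4}\right)^{2}$ ($M{\left(B \right)} = \left(- \frac{B}{4} - \left(2 - \frac{1}{B}\right)\right)^{2} = \left(-2 + \frac{1}{B} - \frac{B}{4}\right)^{2}$)
$w{\left(U,H \right)} = - \frac{731}{5}$ ($w{\left(U,H \right)} = - \frac{2}{5} + \frac{\left(\left(-3\right) 3\right)^{3}}{5} = - \frac{2}{5} + \frac{\left(-9\right)^{3}}{5} = - \frac{2}{5} + \frac{1}{5} \left(-729\right) = - \frac{2}{5} - \frac{729}{5} = - \frac{731}{5}$)
$441991 + w{\left(-39,M{\left(22 \right)} \right)} = 441991 - \frac{731}{5} = \frac{2209224}{5}$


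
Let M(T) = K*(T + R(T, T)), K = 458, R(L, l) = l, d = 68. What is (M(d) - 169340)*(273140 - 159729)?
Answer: -12140874372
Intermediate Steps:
M(T) = 916*T (M(T) = 458*(T + T) = 458*(2*T) = 916*T)
(M(d) - 169340)*(273140 - 159729) = (916*68 - 169340)*(273140 - 159729) = (62288 - 169340)*113411 = -107052*113411 = -12140874372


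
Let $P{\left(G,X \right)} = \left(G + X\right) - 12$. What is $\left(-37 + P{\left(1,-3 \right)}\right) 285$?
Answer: $-14535$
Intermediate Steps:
$P{\left(G,X \right)} = -12 + G + X$
$\left(-37 + P{\left(1,-3 \right)}\right) 285 = \left(-37 - 14\right) 285 = \left(-51\right) 285 = -14535$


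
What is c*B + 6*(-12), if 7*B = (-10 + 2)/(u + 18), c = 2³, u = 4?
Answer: -5576/77 ≈ -72.416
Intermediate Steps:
c = 8
B = -4/77 (B = ((-10 + 2)/(4 + 18))/7 = (-8/22)/7 = (-8*1/22)/7 = (⅐)*(-4/11) = -4/77 ≈ -0.051948)
c*B + 6*(-12) = 8*(-4/77) + 6*(-12) = -32/77 - 72 = -5576/77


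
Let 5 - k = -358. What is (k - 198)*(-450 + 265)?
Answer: -30525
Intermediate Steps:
k = 363 (k = 5 - 1*(-358) = 5 + 358 = 363)
(k - 198)*(-450 + 265) = (363 - 198)*(-450 + 265) = 165*(-185) = -30525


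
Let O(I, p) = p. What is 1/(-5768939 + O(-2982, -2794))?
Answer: -1/5771733 ≈ -1.7326e-7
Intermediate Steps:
1/(-5768939 + O(-2982, -2794)) = 1/(-5768939 - 2794) = 1/(-5771733) = -1/5771733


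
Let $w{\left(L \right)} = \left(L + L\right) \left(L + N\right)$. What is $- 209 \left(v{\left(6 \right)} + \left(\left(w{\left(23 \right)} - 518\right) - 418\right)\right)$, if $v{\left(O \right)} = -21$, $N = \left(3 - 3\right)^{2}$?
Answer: $-21109$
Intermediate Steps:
$N = 0$ ($N = 0^{2} = 0$)
$w{\left(L \right)} = 2 L^{2}$ ($w{\left(L \right)} = \left(L + L\right) \left(L + 0\right) = 2 L L = 2 L^{2}$)
$- 209 \left(v{\left(6 \right)} + \left(\left(w{\left(23 \right)} - 518\right) - 418\right)\right) = - 209 \left(-21 - \left(936 - 1058\right)\right) = - 209 \left(-21 + \left(\left(2 \cdot 529 - 518\right) - 418\right)\right) = - 209 \left(-21 + \left(\left(1058 - 518\right) - 418\right)\right) = - 209 \left(-21 + \left(540 - 418\right)\right) = - 209 \left(-21 + 122\right) = \left(-209\right) 101 = -21109$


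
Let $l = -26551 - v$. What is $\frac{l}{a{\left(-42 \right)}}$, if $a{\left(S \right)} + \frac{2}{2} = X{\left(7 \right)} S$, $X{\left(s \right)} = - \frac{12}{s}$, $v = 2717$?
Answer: $- \frac{29268}{71} \approx -412.23$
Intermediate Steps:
$a{\left(S \right)} = -1 - \frac{12 S}{7}$ ($a{\left(S \right)} = -1 + - \frac{12}{7} S = -1 + \left(-12\right) \frac{1}{7} S = -1 - \frac{12 S}{7}$)
$l = -29268$ ($l = -26551 - 2717 = -29268$)
$\frac{l}{a{\left(-42 \right)}} = - \frac{29268}{-1 - -72} = - \frac{29268}{-1 + 72} = - \frac{29268}{71}$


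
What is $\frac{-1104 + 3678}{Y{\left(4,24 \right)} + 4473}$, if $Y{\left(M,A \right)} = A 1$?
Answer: $\frac{858}{1499} \approx 0.57238$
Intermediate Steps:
$Y{\left(M,A \right)} = A$
$\frac{-1104 + 3678}{Y{\left(4,24 \right)} + 4473} = \frac{-1104 + 3678}{24 + 4473} = \frac{2574}{4497} = 2574 \cdot \frac{1}{4497} = \frac{858}{1499}$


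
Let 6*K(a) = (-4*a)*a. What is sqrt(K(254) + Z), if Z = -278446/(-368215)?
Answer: I*sqrt(52482437916607590)/1104645 ≈ 207.39*I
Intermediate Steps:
K(a) = -2*a**2/3 (K(a) = ((-4*a)*a)/6 = (-4*a**2)/6 = -2*a**2/3)
Z = 278446/368215 (Z = -278446*(-1/368215) = 278446/368215 ≈ 0.75620)
sqrt(K(254) + Z) = sqrt(-2/3*254**2 + 278446/368215) = sqrt(-2/3*64516 + 278446/368215) = sqrt(-129032/3 + 278446/368215) = sqrt(-47510682542/1104645) = I*sqrt(52482437916607590)/1104645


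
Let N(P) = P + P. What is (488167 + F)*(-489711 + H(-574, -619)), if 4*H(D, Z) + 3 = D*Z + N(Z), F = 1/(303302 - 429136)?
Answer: -98578374485197783/503336 ≈ -1.9585e+11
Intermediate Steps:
N(P) = 2*P
F = -1/125834 (F = 1/(-125834) = -1/125834 ≈ -7.9470e-6)
H(D, Z) = -¾ + Z/2 + D*Z/4 (H(D, Z) = -¾ + (D*Z + 2*Z)/4 = -¾ + (2*Z + D*Z)/4 = -¾ + (Z/2 + D*Z/4) = -¾ + Z/2 + D*Z/4)
(488167 + F)*(-489711 + H(-574, -619)) = (488167 - 1/125834)*(-489711 + (-¾ + (½)*(-619) + (¼)*(-574)*(-619))) = 61428006277*(-489711 + (-¾ - 619/2 + 177653/2))/125834 = 61428006277*(-489711 + 354065/4)/125834 = (61428006277/125834)*(-1604779/4) = -98578374485197783/503336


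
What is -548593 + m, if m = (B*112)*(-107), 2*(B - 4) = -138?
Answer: 230367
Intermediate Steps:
B = -65 (B = 4 + (½)*(-138) = 4 - 69 = -65)
m = 778960 (m = -65*112*(-107) = -7280*(-107) = 778960)
-548593 + m = -548593 + 778960 = 230367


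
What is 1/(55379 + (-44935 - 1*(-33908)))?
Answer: 1/44352 ≈ 2.2547e-5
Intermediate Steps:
1/(55379 + (-44935 - 1*(-33908))) = 1/(55379 + (-44935 + 33908)) = 1/(55379 - 11027) = 1/44352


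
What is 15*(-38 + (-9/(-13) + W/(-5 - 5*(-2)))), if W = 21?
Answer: -6456/13 ≈ -496.62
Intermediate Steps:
15*(-38 + (-9/(-13) + W/(-5 - 5*(-2)))) = 15*(-38 + (-9/(-13) + 21/(-5 - 5*(-2)))) = 15*(-38 + (-9*(-1/13) + 21/(-5 + 10))) = 15*(-38 + (9/13 + 21/5)) = 15*(-38 + 318/65) = 15*(-2152/65) = -6456/13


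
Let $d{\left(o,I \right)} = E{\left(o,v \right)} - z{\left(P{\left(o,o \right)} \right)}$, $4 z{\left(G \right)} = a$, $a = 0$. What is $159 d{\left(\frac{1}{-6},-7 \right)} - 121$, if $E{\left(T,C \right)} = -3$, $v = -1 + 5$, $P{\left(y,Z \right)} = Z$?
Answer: $-598$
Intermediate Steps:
$v = 4$
$z{\left(G \right)} = 0$ ($z{\left(G \right)} = \frac{1}{4} \cdot 0 = 0$)
$d{\left(o,I \right)} = -3$ ($d{\left(o,I \right)} = -3 - 0 = -3 + 0 = -3$)
$159 d{\left(\frac{1}{-6},-7 \right)} - 121 = 159 \left(-3\right) - 121 = -477 - 121 = -598$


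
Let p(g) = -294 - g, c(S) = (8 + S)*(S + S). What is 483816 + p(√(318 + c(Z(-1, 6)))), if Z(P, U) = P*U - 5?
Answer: 483522 - 8*√6 ≈ 4.8350e+5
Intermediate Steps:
Z(P, U) = -5 + P*U
c(S) = 2*S*(8 + S) (c(S) = (8 + S)*(2*S) = 2*S*(8 + S))
483816 + p(√(318 + c(Z(-1, 6)))) = 483816 + (-294 - √(318 + 2*(-5 - 1*6)*(8 + (-5 - 1*6)))) = 483816 + (-294 - √(318 + 2*(-5 - 6)*(8 + (-5 - 6)))) = 483816 + (-294 - √(318 + 2*(-11)*(8 - 11))) = 483816 + (-294 - √(318 + 2*(-11)*(-3))) = 483816 + (-294 - √(318 + 66)) = 483816 + (-294 - √384) = 483816 + (-294 - 8*√6) = 483522 - 8*√6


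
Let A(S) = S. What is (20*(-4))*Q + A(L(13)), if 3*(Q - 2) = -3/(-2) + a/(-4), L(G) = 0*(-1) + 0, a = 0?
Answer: -200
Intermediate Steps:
L(G) = 0 (L(G) = 0 + 0 = 0)
Q = 5/2 (Q = 2 + (-3/(-2) + 0/(-4))/3 = 2 + (-3*(-1/2) + 0*(-1/4))/3 = 2 + (3/2 + 0)/3 = 2 + (1/3)*(3/2) = 2 + 1/2 = 5/2 ≈ 2.5000)
(20*(-4))*Q + A(L(13)) = (20*(-4))*(5/2) + 0 = -80*5/2 + 0 = -200 + 0 = -200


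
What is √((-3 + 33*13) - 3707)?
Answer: I*√3281 ≈ 57.28*I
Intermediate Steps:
√((-3 + 33*13) - 3707) = √((-3 + 429) - 3707) = √(426 - 3707) = √(-3281) = I*√3281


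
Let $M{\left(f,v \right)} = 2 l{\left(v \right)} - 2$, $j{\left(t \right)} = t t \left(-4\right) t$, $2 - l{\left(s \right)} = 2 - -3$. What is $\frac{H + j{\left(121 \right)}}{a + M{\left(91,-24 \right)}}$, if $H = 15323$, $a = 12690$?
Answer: $- \frac{7070921}{12682} \approx -557.56$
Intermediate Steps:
$l{\left(s \right)} = -3$ ($l{\left(s \right)} = 2 - \left(2 - -3\right) = 2 - \left(2 + 3\right) = 2 - 5 = -3$)
$j{\left(t \right)} = - 4 t^{3}$ ($j{\left(t \right)} = t^{2} \left(-4\right) t = - 4 t^{2} t = - 4 t^{3}$)
$M{\left(f,v \right)} = -8$ ($M{\left(f,v \right)} = 2 \left(-3\right) - 2 = -6 - 2 = -8$)
$\frac{H + j{\left(121 \right)}}{a + M{\left(91,-24 \right)}} = \frac{15323 - 4 \cdot 121^{3}}{12690 - 8} = \frac{15323 - 7086244}{12682} = \left(15323 - 7086244\right) \frac{1}{12682} = \left(-7070921\right) \frac{1}{12682} = - \frac{7070921}{12682}$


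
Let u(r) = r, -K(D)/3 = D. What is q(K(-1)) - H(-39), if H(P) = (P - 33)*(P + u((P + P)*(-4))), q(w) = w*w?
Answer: 19665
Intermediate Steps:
K(D) = -3*D
q(w) = w²
H(P) = -7*P*(-33 + P) (H(P) = (P - 33)*(P + (P + P)*(-4)) = (-33 + P)*(P + (2*P)*(-4)) = (-33 + P)*(P - 8*P) = (-33 + P)*(-7*P) = -7*P*(-33 + P))
q(K(-1)) - H(-39) = (-3*(-1))² - 7*(-39)*(33 - 1*(-39)) = 3² - 7*(-39)*(33 + 39) = 9 - 7*(-39)*72 = 9 - 1*(-19656) = 9 + 19656 = 19665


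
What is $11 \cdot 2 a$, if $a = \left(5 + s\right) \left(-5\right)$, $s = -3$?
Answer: $-220$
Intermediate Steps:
$a = -10$ ($a = \left(5 - 3\right) \left(-5\right) = 2 \left(-5\right) = -10$)
$11 \cdot 2 a = 11 \cdot 2 \left(-10\right) = 22 \left(-10\right) = -220$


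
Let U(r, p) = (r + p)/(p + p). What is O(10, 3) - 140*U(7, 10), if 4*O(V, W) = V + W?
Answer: -463/4 ≈ -115.75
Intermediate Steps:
O(V, W) = V/4 + W/4 (O(V, W) = (V + W)/4 = V/4 + W/4)
U(r, p) = (p + r)/(2*p) (U(r, p) = (p + r)/((2*p)) = (p + r)*(1/(2*p)) = (p + r)/(2*p))
O(10, 3) - 140*U(7, 10) = ((1/4)*10 + (1/4)*3) - 70*(10 + 7)/10 = (5/2 + 3/4) - 70*17/10 = 13/4 - 140*17/20 = 13/4 - 119 = -463/4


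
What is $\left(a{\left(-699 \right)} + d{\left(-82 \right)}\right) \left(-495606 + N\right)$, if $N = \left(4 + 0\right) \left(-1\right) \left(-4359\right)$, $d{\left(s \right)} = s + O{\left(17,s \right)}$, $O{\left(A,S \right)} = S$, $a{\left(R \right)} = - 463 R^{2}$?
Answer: $108172777918590$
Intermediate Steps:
$d{\left(s \right)} = 2 s$ ($d{\left(s \right)} = s + s = 2 s$)
$N = 17436$ ($N = 4 \left(-1\right) \left(-4359\right) = \left(-4\right) \left(-4359\right) = 17436$)
$\left(a{\left(-699 \right)} + d{\left(-82 \right)}\right) \left(-495606 + N\right) = \left(- 463 \left(-699\right)^{2} + 2 \left(-82\right)\right) \left(-495606 + 17436\right) = \left(\left(-463\right) 488601 - 164\right) \left(-478170\right) = \left(-226222263 - 164\right) \left(-478170\right) = \left(-226222427\right) \left(-478170\right) = 108172777918590$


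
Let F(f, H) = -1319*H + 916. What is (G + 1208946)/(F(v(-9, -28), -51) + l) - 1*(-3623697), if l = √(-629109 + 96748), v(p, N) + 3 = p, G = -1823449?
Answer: 16849158380621387/4649726586 + 614503*I*√532361/4649726586 ≈ 3.6237e+6 + 0.096427*I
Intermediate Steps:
v(p, N) = -3 + p
l = I*√532361 (l = √(-532361) = I*√532361 ≈ 729.63*I)
F(f, H) = 916 - 1319*H
(G + 1208946)/(F(v(-9, -28), -51) + l) - 1*(-3623697) = (-1823449 + 1208946)/((916 - 1319*(-51)) + I*√532361) - 1*(-3623697) = -614503/((916 + 67269) + I*√532361) + 3623697 = -614503/(68185 + I*√532361) + 3623697 = 3623697 - 614503/(68185 + I*√532361)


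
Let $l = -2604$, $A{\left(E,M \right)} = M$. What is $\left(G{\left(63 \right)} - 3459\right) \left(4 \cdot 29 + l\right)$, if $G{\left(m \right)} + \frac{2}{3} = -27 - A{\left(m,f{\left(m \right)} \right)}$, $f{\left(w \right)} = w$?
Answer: $\frac{26494712}{3} \approx 8.8316 \cdot 10^{6}$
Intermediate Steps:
$G{\left(m \right)} = - \frac{83}{3} - m$ ($G{\left(m \right)} = - \frac{2}{3} - \left(27 + m\right) = - \frac{83}{3} - m$)
$\left(G{\left(63 \right)} - 3459\right) \left(4 \cdot 29 + l\right) = \left(\left(- \frac{83}{3} - 63\right) - 3459\right) \left(4 \cdot 29 - 2604\right) = \left(\left(- \frac{83}{3} - 63\right) - 3459\right) \left(116 - 2604\right) = \left(- \frac{272}{3} - 3459\right) \left(-2488\right) = \left(- \frac{10649}{3}\right) \left(-2488\right) = \frac{26494712}{3}$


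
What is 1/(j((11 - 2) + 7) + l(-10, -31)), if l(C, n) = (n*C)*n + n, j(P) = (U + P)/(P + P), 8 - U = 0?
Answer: -4/38561 ≈ -0.00010373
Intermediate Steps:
U = 8 (U = 8 - 1*0 = 8 + 0 = 8)
j(P) = (8 + P)/(2*P) (j(P) = (8 + P)/(P + P) = (8 + P)/((2*P)) = (8 + P)*(1/(2*P)) = (8 + P)/(2*P))
l(C, n) = n + C*n² (l(C, n) = (C*n)*n + n = C*n² + n = n + C*n²)
1/(j((11 - 2) + 7) + l(-10, -31)) = 1/((8 + ((11 - 2) + 7))/(2*((11 - 2) + 7)) - 31*(1 - 10*(-31))) = 1/((8 + (9 + 7))/(2*(9 + 7)) - 31*(1 + 310)) = 1/((½)*(8 + 16)/16 - 31*311) = 1/((½)*(1/16)*24 - 9641) = 1/(¾ - 9641) = 1/(-38561/4) = -4/38561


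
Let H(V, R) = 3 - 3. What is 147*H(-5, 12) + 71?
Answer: 71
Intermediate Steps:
H(V, R) = 0
147*H(-5, 12) + 71 = 147*0 + 71 = 0 + 71 = 71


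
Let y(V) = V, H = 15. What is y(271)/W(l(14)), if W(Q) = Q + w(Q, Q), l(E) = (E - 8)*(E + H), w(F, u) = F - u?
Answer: 271/174 ≈ 1.5575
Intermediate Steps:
l(E) = (-8 + E)*(15 + E) (l(E) = (E - 8)*(E + 15) = (-8 + E)*(15 + E))
W(Q) = Q (W(Q) = Q + (Q - Q) = Q + 0 = Q)
y(271)/W(l(14)) = 271/(-120 + 14**2 + 7*14) = 271/(-120 + 196 + 98) = 271/174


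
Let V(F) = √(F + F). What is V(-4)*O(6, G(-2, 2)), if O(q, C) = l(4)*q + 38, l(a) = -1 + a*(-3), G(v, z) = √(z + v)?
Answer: -80*I*√2 ≈ -113.14*I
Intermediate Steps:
V(F) = √2*√F (V(F) = √(2*F) = √2*√F)
G(v, z) = √(v + z)
l(a) = -1 - 3*a
O(q, C) = 38 - 13*q (O(q, C) = (-1 - 3*4)*q + 38 = (-1 - 12)*q + 38 = -13*q + 38 = 38 - 13*q)
V(-4)*O(6, G(-2, 2)) = (√2*√(-4))*(38 - 13*6) = (√2*(2*I))*(38 - 78) = (2*I*√2)*(-40) = -80*I*√2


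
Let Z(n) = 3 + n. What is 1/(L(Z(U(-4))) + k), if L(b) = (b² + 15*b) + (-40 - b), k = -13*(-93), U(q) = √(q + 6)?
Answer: 611/746242 - 5*√2/373121 ≈ 0.00079982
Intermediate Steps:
U(q) = √(6 + q)
k = 1209
L(b) = -40 + b² + 14*b
1/(L(Z(U(-4))) + k) = 1/((-40 + (3 + √(6 - 4))² + 14*(3 + √(6 - 4))) + 1209) = 1/((-40 + (3 + √2)² + 14*(3 + √2)) + 1209) = 1/((-40 + (3 + √2)² + (42 + 14*√2)) + 1209) = 1/((2 + (3 + √2)² + 14*√2) + 1209) = 1/(1211 + (3 + √2)² + 14*√2)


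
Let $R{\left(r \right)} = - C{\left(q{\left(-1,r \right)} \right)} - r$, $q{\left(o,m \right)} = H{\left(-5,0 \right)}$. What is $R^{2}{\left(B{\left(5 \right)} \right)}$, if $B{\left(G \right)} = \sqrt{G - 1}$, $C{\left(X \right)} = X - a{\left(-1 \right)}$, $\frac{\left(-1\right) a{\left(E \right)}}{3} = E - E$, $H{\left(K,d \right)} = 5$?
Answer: $49$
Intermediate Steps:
$a{\left(E \right)} = 0$ ($a{\left(E \right)} = - 3 \left(E - E\right) = \left(-3\right) 0 = 0$)
$q{\left(o,m \right)} = 5$
$C{\left(X \right)} = X$ ($C{\left(X \right)} = X - 0 = X + 0 = X$)
$B{\left(G \right)} = \sqrt{-1 + G}$
$R{\left(r \right)} = -5 - r$ ($R{\left(r \right)} = \left(-1\right) 5 - r = -5 - r$)
$R^{2}{\left(B{\left(5 \right)} \right)} = \left(-5 - \sqrt{-1 + 5}\right)^{2} = \left(-5 - \sqrt{4}\right)^{2} = \left(-5 - 2\right)^{2} = \left(-7\right)^{2} = 49$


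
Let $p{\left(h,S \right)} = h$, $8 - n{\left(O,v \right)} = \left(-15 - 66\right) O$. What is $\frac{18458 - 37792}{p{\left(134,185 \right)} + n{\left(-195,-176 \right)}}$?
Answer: $\frac{19334}{15653} \approx 1.2352$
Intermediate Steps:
$n{\left(O,v \right)} = 8 + 81 O$ ($n{\left(O,v \right)} = 8 - \left(-15 - 66\right) O = 8 - - 81 O = 8 + 81 O$)
$\frac{18458 - 37792}{p{\left(134,185 \right)} + n{\left(-195,-176 \right)}} = \frac{18458 - 37792}{134 + \left(8 + 81 \left(-195\right)\right)} = - \frac{19334}{134 + \left(8 - 15795\right)} = - \frac{19334}{134 - 15787} = - \frac{19334}{-15653} = \left(-19334\right) \left(- \frac{1}{15653}\right) = \frac{19334}{15653}$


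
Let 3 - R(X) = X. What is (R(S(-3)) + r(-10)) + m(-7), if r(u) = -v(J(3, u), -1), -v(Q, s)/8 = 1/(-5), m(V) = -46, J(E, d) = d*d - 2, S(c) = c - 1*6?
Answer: -178/5 ≈ -35.600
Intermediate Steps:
S(c) = -6 + c (S(c) = c - 6 = -6 + c)
R(X) = 3 - X
J(E, d) = -2 + d² (J(E, d) = d² - 2 = -2 + d²)
v(Q, s) = 8/5 (v(Q, s) = -8/(-5) = -8*(-⅕) = 8/5)
r(u) = -8/5 (r(u) = -1*8/5 = -8/5)
(R(S(-3)) + r(-10)) + m(-7) = ((3 - (-6 - 3)) - 8/5) - 46 = ((3 - 1*(-9)) - 8/5) - 46 = ((3 + 9) - 8/5) - 46 = (12 - 8/5) - 46 = 52/5 - 46 = -178/5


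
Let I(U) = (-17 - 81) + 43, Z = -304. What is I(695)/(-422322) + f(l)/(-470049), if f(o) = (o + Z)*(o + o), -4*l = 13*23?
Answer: -31849784935/264682711704 ≈ -0.12033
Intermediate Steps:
I(U) = -55 (I(U) = -98 + 43 = -55)
l = -299/4 (l = -13*23/4 = -¼*299 = -299/4 ≈ -74.750)
f(o) = 2*o*(-304 + o) (f(o) = (o - 304)*(o + o) = (-304 + o)*(2*o) = 2*o*(-304 + o))
I(695)/(-422322) + f(l)/(-470049) = -55/(-422322) + (2*(-299/4)*(-304 - 299/4))/(-470049) = -55*(-1/422322) + (2*(-299/4)*(-1515/4))*(-1/470049) = 55/422322 + (452985/8)*(-1/470049) = 55/422322 - 150995/1253464 = -31849784935/264682711704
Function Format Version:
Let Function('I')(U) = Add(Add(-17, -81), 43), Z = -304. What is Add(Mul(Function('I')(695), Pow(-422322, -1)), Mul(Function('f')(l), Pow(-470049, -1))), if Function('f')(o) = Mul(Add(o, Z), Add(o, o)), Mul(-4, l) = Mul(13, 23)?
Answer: Rational(-31849784935, 264682711704) ≈ -0.12033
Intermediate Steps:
Function('I')(U) = -55 (Function('I')(U) = Add(-98, 43) = -55)
l = Rational(-299, 4) (l = Mul(Rational(-1, 4), Mul(13, 23)) = Mul(Rational(-1, 4), 299) = Rational(-299, 4) ≈ -74.750)
Function('f')(o) = Mul(2, o, Add(-304, o)) (Function('f')(o) = Mul(Add(o, -304), Add(o, o)) = Mul(Add(-304, o), Mul(2, o)) = Mul(2, o, Add(-304, o)))
Add(Mul(Function('I')(695), Pow(-422322, -1)), Mul(Function('f')(l), Pow(-470049, -1))) = Add(Mul(-55, Pow(-422322, -1)), Mul(Mul(2, Rational(-299, 4), Add(-304, Rational(-299, 4))), Pow(-470049, -1))) = Add(Mul(-55, Rational(-1, 422322)), Mul(Mul(2, Rational(-299, 4), Rational(-1515, 4)), Rational(-1, 470049))) = Add(Rational(55, 422322), Mul(Rational(452985, 8), Rational(-1, 470049))) = Add(Rational(55, 422322), Rational(-150995, 1253464)) = Rational(-31849784935, 264682711704)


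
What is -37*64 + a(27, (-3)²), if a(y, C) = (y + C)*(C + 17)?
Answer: -1432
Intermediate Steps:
a(y, C) = (17 + C)*(C + y) (a(y, C) = (C + y)*(17 + C) = (17 + C)*(C + y))
-37*64 + a(27, (-3)²) = -37*64 + (((-3)²)² + 17*(-3)² + 17*27 + (-3)²*27) = -2368 + (9² + 17*9 + 459 + 9*27) = -2368 + (81 + 153 + 459 + 243) = -2368 + 936 = -1432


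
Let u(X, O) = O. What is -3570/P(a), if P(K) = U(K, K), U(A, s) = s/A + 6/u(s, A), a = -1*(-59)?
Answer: -42126/13 ≈ -3240.5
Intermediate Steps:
a = 59
U(A, s) = 6/A + s/A (U(A, s) = s/A + 6/A = 6/A + s/A)
P(K) = (6 + K)/K
-3570/P(a) = -3570*59/(6 + 59) = -3570/((1/59)*65) = -3570/65/59 = -3570*59/65 = -42126/13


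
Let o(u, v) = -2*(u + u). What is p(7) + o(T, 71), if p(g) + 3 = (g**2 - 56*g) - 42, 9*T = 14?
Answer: -3548/9 ≈ -394.22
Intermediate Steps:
T = 14/9 (T = (1/9)*14 = 14/9 ≈ 1.5556)
o(u, v) = -4*u
p(g) = -45 + g**2 - 56*g (p(g) = -3 + ((g**2 - 56*g) - 42) = -3 + (-42 + g**2 - 56*g) = -45 + g**2 - 56*g)
p(7) + o(T, 71) = (-45 + 7**2 - 56*7) - 4*14/9 = (-45 + 49 - 392) - 56/9 = -388 - 56/9 = -3548/9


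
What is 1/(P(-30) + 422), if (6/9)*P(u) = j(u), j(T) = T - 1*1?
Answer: 2/751 ≈ 0.0026631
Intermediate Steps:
j(T) = -1 + T (j(T) = T - 1 = -1 + T)
P(u) = -3/2 + 3*u/2 (P(u) = 3*(-1 + u)/2 = -3/2 + 3*u/2)
1/(P(-30) + 422) = 1/((-3/2 + (3/2)*(-30)) + 422) = 1/((-3/2 - 45) + 422) = 1/(-93/2 + 422) = 1/(751/2) = 2/751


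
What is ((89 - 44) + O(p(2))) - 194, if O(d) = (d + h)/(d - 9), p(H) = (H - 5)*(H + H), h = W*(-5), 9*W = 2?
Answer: -28043/189 ≈ -148.38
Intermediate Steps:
W = 2/9 (W = (⅑)*2 = 2/9 ≈ 0.22222)
h = -10/9 (h = (2/9)*(-5) = -10/9 ≈ -1.1111)
p(H) = 2*H*(-5 + H) (p(H) = (-5 + H)*(2*H) = 2*H*(-5 + H))
O(d) = (-10/9 + d)/(-9 + d) (O(d) = (d - 10/9)/(d - 9) = (-10/9 + d)/(-9 + d))
((89 - 44) + O(p(2))) - 194 = ((89 - 44) + (-10/9 + 2*2*(-5 + 2))/(-9 + 2*2*(-5 + 2))) - 194 = (45 + (-10/9 + 2*2*(-3))/(-9 + 2*2*(-3))) - 194 = (45 + (-10/9 - 12)/(-9 - 12)) - 194 = (45 - 118/9/(-21)) - 194 = (45 - 1/21*(-118/9)) - 194 = (45 + 118/189) - 194 = 8623/189 - 194 = -28043/189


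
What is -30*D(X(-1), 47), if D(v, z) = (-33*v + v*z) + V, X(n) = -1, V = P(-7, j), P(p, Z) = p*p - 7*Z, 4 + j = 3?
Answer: -1260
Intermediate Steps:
j = -1 (j = -4 + 3 = -1)
P(p, Z) = p² - 7*Z
V = 56 (V = (-7)² - 7*(-1) = 49 + 7 = 56)
D(v, z) = 56 - 33*v + v*z (D(v, z) = (-33*v + v*z) + 56 = 56 - 33*v + v*z)
-30*D(X(-1), 47) = -30*(56 - 33*(-1) - 1*47) = -30*(56 + 33 - 47) = -30*42 = -1260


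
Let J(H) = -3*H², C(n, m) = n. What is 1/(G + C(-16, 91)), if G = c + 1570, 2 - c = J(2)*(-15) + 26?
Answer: 1/1350 ≈ 0.00074074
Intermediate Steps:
c = -204 (c = 2 - (-3*2²*(-15) + 26) = 2 - (-3*4*(-15) + 26) = 2 - (-12*(-15) + 26) = 2 - (180 + 26) = 2 - 1*206 = 2 - 206 = -204)
G = 1366 (G = -204 + 1570 = 1366)
1/(G + C(-16, 91)) = 1/(1366 - 16) = 1/1350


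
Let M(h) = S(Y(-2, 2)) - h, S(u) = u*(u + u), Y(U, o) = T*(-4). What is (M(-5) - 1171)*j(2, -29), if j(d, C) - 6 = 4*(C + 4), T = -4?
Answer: 61476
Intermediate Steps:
Y(U, o) = 16 (Y(U, o) = -4*(-4) = 16)
S(u) = 2*u² (S(u) = u*(2*u) = 2*u²)
M(h) = 512 - h (M(h) = 2*16² - h = 2*256 - h = 512 - h)
j(d, C) = 22 + 4*C (j(d, C) = 6 + 4*(C + 4) = 6 + 4*(4 + C) = 6 + (16 + 4*C) = 22 + 4*C)
(M(-5) - 1171)*j(2, -29) = ((512 - 1*(-5)) - 1171)*(22 + 4*(-29)) = ((512 + 5) - 1171)*(22 - 116) = (517 - 1171)*(-94) = -654*(-94) = 61476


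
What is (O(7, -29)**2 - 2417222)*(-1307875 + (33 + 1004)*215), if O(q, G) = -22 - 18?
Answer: 2620756620240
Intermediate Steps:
O(q, G) = -40
(O(7, -29)**2 - 2417222)*(-1307875 + (33 + 1004)*215) = ((-40)**2 - 2417222)*(-1307875 + (33 + 1004)*215) = (1600 - 2417222)*(-1307875 + 1037*215) = -2415622*(-1307875 + 222955) = -2415622*(-1084920) = 2620756620240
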